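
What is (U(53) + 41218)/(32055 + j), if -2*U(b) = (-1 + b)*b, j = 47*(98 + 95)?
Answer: 19920/20563 ≈ 0.96873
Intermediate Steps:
j = 9071 (j = 47*193 = 9071)
U(b) = -b*(-1 + b)/2 (U(b) = -(-1 + b)*b/2 = -b*(-1 + b)/2)
(U(53) + 41218)/(32055 + j) = ((½)*53*(1 - 1*53) + 41218)/(32055 + 9071) = ((½)*53*(1 - 53) + 41218)/41126 = ((½)*53*(-52) + 41218)*(1/41126) = (-1378 + 41218)*(1/41126) = 39840*(1/41126) = 19920/20563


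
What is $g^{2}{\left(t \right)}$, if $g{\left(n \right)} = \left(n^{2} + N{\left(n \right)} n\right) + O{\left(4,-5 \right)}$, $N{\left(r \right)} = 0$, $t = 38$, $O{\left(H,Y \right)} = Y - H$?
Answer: $2059225$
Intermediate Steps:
$g{\left(n \right)} = -9 + n^{2}$ ($g{\left(n \right)} = \left(n^{2} + 0 n\right) - 9 = \left(n^{2} + 0\right) - 9 = n^{2} - 9 = -9 + n^{2}$)
$g^{2}{\left(t \right)} = \left(-9 + 38^{2}\right)^{2} = \left(-9 + 1444\right)^{2} = 1435^{2} = 2059225$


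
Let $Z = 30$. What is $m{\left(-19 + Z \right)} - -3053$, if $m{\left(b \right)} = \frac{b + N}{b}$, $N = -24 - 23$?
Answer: $\frac{33547}{11} \approx 3049.7$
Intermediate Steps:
$N = -47$ ($N = -24 - 23 = -47$)
$m{\left(b \right)} = \frac{-47 + b}{b}$ ($m{\left(b \right)} = \frac{b - 47}{b} = \frac{-47 + b}{b}$)
$m{\left(-19 + Z \right)} - -3053 = \frac{-47 + \left(-19 + 30\right)}{-19 + 30} - -3053 = \frac{-47 + 11}{11} + 3053 = \frac{1}{11} \left(-36\right) + 3053 = - \frac{36}{11} + 3053 = \frac{33547}{11}$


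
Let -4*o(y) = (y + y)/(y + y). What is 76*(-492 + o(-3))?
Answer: -37411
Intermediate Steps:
o(y) = -¼ (o(y) = -(y + y)/(4*(y + y)) = -2*y/(4*(2*y)) = -2*y*1/(2*y)/4 = -¼*1 = -¼)
76*(-492 + o(-3)) = 76*(-492 - ¼) = 76*(-1969/4) = -37411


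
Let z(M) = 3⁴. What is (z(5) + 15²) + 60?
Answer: 366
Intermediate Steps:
z(M) = 81
(z(5) + 15²) + 60 = (81 + 15²) + 60 = (81 + 225) + 60 = 306 + 60 = 366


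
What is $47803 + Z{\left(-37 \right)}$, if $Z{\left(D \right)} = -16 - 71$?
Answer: $47716$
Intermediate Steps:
$Z{\left(D \right)} = -87$
$47803 + Z{\left(-37 \right)} = 47803 - 87 = 47716$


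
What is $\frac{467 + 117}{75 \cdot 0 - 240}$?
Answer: $- \frac{73}{30} \approx -2.4333$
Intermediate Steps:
$\frac{467 + 117}{75 \cdot 0 - 240} = \frac{584}{0 - 240} = \frac{584}{-240} = 584 \left(- \frac{1}{240}\right) = - \frac{73}{30}$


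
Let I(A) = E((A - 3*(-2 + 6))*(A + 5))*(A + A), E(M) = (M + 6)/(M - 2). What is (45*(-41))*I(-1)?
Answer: 9430/3 ≈ 3143.3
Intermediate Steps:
E(M) = (6 + M)/(-2 + M)
I(A) = 2*A*(6 + (-12 + A)*(5 + A))/(-2 + (-12 + A)*(5 + A)) (I(A) = ((6 + (A - 3*(-2 + 6))*(A + 5))/(-2 + (A - 3*(-2 + 6))*(A + 5)))*(A + A) = ((6 + (A - 3*4)*(5 + A))/(-2 + (A - 3*4)*(5 + A)))*(2*A) = ((6 + (A - 12)*(5 + A))/(-2 + (A - 12)*(5 + A)))*(2*A) = ((6 + (-12 + A)*(5 + A))/(-2 + (-12 + A)*(5 + A)))*(2*A) = 2*A*(6 + (-12 + A)*(5 + A))/(-2 + (-12 + A)*(5 + A)))
(45*(-41))*I(-1) = (45*(-41))*(2*(-1)*(54 - 1*(-1)² + 7*(-1))/(62 - 1*(-1)² + 7*(-1))) = -3690*(-1)*(54 - 1*1 - 7)/(62 - 1*1 - 7) = -3690*(-1)*(54 - 1 - 7)/(62 - 1 - 7) = -3690*(-1)*46/54 = -1845*(-46/27) = 9430/3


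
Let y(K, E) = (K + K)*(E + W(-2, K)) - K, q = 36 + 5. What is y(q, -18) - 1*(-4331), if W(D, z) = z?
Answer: 6176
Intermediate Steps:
q = 41
y(K, E) = -K + 2*K*(E + K) (y(K, E) = (K + K)*(E + K) - K = (2*K)*(E + K) - K = 2*K*(E + K) - K = -K + 2*K*(E + K))
y(q, -18) - 1*(-4331) = 41*(-1 + 2*(-18) + 2*41) - 1*(-4331) = 41*(-1 - 36 + 82) + 4331 = 41*45 + 4331 = 1845 + 4331 = 6176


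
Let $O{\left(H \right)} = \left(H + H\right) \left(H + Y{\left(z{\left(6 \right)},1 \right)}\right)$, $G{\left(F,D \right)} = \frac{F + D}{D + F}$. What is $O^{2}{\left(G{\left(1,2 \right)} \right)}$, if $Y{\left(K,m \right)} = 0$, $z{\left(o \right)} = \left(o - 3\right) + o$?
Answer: $4$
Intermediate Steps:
$z{\left(o \right)} = -3 + 2 o$ ($z{\left(o \right)} = \left(o - 3\right) + o = \left(-3 + o\right) + o = -3 + 2 o$)
$G{\left(F,D \right)} = 1$ ($G{\left(F,D \right)} = \frac{D + F}{D + F} = 1$)
$O{\left(H \right)} = 2 H^{2}$ ($O{\left(H \right)} = \left(H + H\right) \left(H + 0\right) = 2 H H = 2 H^{2}$)
$O^{2}{\left(G{\left(1,2 \right)} \right)} = \left(2 \cdot 1^{2}\right)^{2} = \left(2 \cdot 1\right)^{2} = 2^{2} = 4$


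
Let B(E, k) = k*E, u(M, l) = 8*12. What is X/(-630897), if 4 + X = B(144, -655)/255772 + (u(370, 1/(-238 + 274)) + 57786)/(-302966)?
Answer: 44167653379/6111043396359693 ≈ 7.2275e-6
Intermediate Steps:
u(M, l) = 96
B(E, k) = E*k
X = -44167653379/9686277469 (X = -4 + ((144*(-655))/255772 + (96 + 57786)/(-302966)) = -4 + (-94320*1/255772 + 57882*(-1/302966)) = -4 + (-23580/63943 - 28941/151483) = -4 - 5422543503/9686277469 = -44167653379/9686277469 ≈ -4.5598)
X/(-630897) = -44167653379/9686277469/(-630897) = -44167653379/9686277469*(-1/630897) = 44167653379/6111043396359693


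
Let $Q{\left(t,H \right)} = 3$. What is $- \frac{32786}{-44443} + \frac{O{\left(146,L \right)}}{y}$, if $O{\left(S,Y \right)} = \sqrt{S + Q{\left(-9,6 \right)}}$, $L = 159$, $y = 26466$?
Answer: $\frac{32786}{44443} + \frac{\sqrt{149}}{26466} \approx 0.73817$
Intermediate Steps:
$O{\left(S,Y \right)} = \sqrt{3 + S}$ ($O{\left(S,Y \right)} = \sqrt{S + 3} = \sqrt{3 + S}$)
$- \frac{32786}{-44443} + \frac{O{\left(146,L \right)}}{y} = - \frac{32786}{-44443} + \frac{\sqrt{3 + 146}}{26466} = \left(-32786\right) \left(- \frac{1}{44443}\right) + \sqrt{149} \cdot \frac{1}{26466} = \frac{32786}{44443} + \frac{\sqrt{149}}{26466}$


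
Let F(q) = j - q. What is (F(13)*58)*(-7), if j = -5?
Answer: 7308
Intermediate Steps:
F(q) = -5 - q
(F(13)*58)*(-7) = ((-5 - 1*13)*58)*(-7) = ((-5 - 13)*58)*(-7) = -18*58*(-7) = -1044*(-7) = 7308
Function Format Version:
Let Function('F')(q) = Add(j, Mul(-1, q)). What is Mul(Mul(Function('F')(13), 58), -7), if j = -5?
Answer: 7308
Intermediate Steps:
Function('F')(q) = Add(-5, Mul(-1, q))
Mul(Mul(Function('F')(13), 58), -7) = Mul(Mul(Add(-5, Mul(-1, 13)), 58), -7) = Mul(Mul(Add(-5, -13), 58), -7) = Mul(Mul(-18, 58), -7) = Mul(-1044, -7) = 7308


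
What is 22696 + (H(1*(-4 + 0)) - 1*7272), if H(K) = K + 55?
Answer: 15475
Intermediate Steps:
H(K) = 55 + K
22696 + (H(1*(-4 + 0)) - 1*7272) = 22696 + ((55 + 1*(-4 + 0)) - 1*7272) = 22696 + ((55 + 1*(-4)) - 7272) = 22696 + ((55 - 4) - 7272) = 22696 + (51 - 7272) = 22696 - 7221 = 15475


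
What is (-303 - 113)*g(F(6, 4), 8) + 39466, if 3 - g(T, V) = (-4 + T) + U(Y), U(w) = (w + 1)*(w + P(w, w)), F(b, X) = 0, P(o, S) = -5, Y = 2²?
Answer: 34474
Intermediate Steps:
Y = 4
U(w) = (1 + w)*(-5 + w) (U(w) = (w + 1)*(w - 5) = (1 + w)*(-5 + w))
g(T, V) = 12 - T (g(T, V) = 3 - ((-4 + T) + (-5 + 4² - 4*4)) = 3 - ((-4 + T) + (-5 + 16 - 16)) = 3 - ((-4 + T) - 5) = 3 - (-9 + T) = 3 + (9 - T) = 12 - T)
(-303 - 113)*g(F(6, 4), 8) + 39466 = (-303 - 113)*(12 - 1*0) + 39466 = -416*(12 + 0) + 39466 = -416*12 + 39466 = -4992 + 39466 = 34474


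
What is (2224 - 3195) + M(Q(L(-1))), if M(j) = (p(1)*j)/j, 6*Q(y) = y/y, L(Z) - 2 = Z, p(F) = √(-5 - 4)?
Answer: -971 + 3*I ≈ -971.0 + 3.0*I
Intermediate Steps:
p(F) = 3*I (p(F) = √(-9) = 3*I)
L(Z) = 2 + Z
Q(y) = ⅙ (Q(y) = (y/y)/6 = (⅙)*1 = ⅙)
M(j) = 3*I (M(j) = ((3*I)*j)/j = (3*I*j)/j = 3*I)
(2224 - 3195) + M(Q(L(-1))) = (2224 - 3195) + 3*I = -971 + 3*I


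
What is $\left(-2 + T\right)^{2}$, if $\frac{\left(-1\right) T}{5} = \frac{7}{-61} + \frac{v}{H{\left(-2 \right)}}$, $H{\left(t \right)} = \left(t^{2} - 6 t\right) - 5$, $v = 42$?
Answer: $\frac{189530289}{450241} \approx 420.95$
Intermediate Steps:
$H{\left(t \right)} = -5 + t^{2} - 6 t$
$T = - \frac{12425}{671}$ ($T = - 5 \left(\frac{7}{-61} + \frac{42}{-5 + \left(-2\right)^{2} - -12}\right) = - 5 \left(7 \left(- \frac{1}{61}\right) + \frac{42}{-5 + 4 + 12}\right) = - 5 \left(- \frac{7}{61} + \frac{42}{11}\right) = \left(-5\right) \frac{2485}{671} = - \frac{12425}{671} \approx -18.517$)
$\left(-2 + T\right)^{2} = \left(-2 - \frac{12425}{671}\right)^{2} = \left(- \frac{13767}{671}\right)^{2} = \frac{189530289}{450241}$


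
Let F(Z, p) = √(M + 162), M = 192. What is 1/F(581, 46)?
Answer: √354/354 ≈ 0.053149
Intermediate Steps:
F(Z, p) = √354 (F(Z, p) = √(192 + 162) = √354)
1/F(581, 46) = 1/(√354) = √354/354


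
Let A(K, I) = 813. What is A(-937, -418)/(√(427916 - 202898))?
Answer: 271*√2778/8334 ≈ 1.7139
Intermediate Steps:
A(-937, -418)/(√(427916 - 202898)) = 813/(√(427916 - 202898)) = 813/(√225018) = 813/((9*√2778)) = 813*(√2778/25002) = 271*√2778/8334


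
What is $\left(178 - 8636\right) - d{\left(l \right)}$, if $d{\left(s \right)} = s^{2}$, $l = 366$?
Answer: $-142414$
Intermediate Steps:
$\left(178 - 8636\right) - d{\left(l \right)} = \left(178 - 8636\right) - 366^{2} = \left(178 - 8636\right) - 133956 = -8458 - 133956 = -142414$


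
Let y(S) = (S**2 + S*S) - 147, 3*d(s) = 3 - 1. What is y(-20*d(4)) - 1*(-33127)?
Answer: 300020/9 ≈ 33336.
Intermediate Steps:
d(s) = 2/3 (d(s) = (3 - 1)/3 = (1/3)*2 = 2/3)
y(S) = -147 + 2*S**2 (y(S) = (S**2 + S**2) - 147 = 2*S**2 - 147 = -147 + 2*S**2)
y(-20*d(4)) - 1*(-33127) = (-147 + 2*(-20*2/3)**2) - 1*(-33127) = (-147 + 2*(-40/3)**2) + 33127 = (-147 + 2*(1600/9)) + 33127 = (-147 + 3200/9) + 33127 = 1877/9 + 33127 = 300020/9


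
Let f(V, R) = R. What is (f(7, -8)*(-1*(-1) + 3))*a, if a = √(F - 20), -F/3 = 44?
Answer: -64*I*√38 ≈ -394.52*I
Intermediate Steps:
F = -132 (F = -3*44 = -132)
a = 2*I*√38 (a = √(-132 - 20) = √(-152) = 2*I*√38 ≈ 12.329*I)
(f(7, -8)*(-1*(-1) + 3))*a = (-8*(-1*(-1) + 3))*(2*I*√38) = (-8*(1 + 3))*(2*I*√38) = (-8*4)*(2*I*√38) = -64*I*√38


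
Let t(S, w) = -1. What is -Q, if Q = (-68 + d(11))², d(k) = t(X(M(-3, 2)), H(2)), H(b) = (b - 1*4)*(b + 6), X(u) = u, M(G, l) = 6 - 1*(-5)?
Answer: -4761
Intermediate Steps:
M(G, l) = 11 (M(G, l) = 6 + 5 = 11)
H(b) = (-4 + b)*(6 + b) (H(b) = (b - 4)*(6 + b) = (-4 + b)*(6 + b))
d(k) = -1
Q = 4761 (Q = (-68 - 1)² = (-69)² = 4761)
-Q = -1*4761 = -4761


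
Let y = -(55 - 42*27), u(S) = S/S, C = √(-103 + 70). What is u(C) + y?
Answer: 1080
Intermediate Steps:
C = I*√33 (C = √(-33) = I*√33 ≈ 5.7446*I)
u(S) = 1
y = 1079 (y = -(55 - 1134) = -1*(-1079) = 1079)
u(C) + y = 1 + 1079 = 1080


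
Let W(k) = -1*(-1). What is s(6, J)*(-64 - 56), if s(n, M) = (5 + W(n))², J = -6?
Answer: -4320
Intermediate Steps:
W(k) = 1
s(n, M) = 36 (s(n, M) = (5 + 1)² = 6² = 36)
s(6, J)*(-64 - 56) = 36*(-64 - 56) = 36*(-120) = -4320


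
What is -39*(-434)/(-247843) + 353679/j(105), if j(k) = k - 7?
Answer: 87655205649/24288614 ≈ 3608.9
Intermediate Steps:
j(k) = -7 + k
-39*(-434)/(-247843) + 353679/j(105) = -39*(-434)/(-247843) + 353679/(-7 + 105) = 16926*(-1/247843) + 353679/98 = -16926/247843 + 353679*(1/98) = -16926/247843 + 353679/98 = 87655205649/24288614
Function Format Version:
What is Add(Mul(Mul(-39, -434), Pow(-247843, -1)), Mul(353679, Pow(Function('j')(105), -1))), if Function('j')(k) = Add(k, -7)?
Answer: Rational(87655205649, 24288614) ≈ 3608.9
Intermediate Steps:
Function('j')(k) = Add(-7, k)
Add(Mul(Mul(-39, -434), Pow(-247843, -1)), Mul(353679, Pow(Function('j')(105), -1))) = Add(Mul(Mul(-39, -434), Pow(-247843, -1)), Mul(353679, Pow(Add(-7, 105), -1))) = Add(Mul(16926, Rational(-1, 247843)), Mul(353679, Pow(98, -1))) = Add(Rational(-16926, 247843), Mul(353679, Rational(1, 98))) = Add(Rational(-16926, 247843), Rational(353679, 98)) = Rational(87655205649, 24288614)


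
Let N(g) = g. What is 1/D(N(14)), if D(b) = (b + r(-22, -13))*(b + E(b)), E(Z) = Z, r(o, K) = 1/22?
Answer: 11/4326 ≈ 0.0025428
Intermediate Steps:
r(o, K) = 1/22
D(b) = 2*b*(1/22 + b) (D(b) = (b + 1/22)*(b + b) = (1/22 + b)*(2*b) = 2*b*(1/22 + b))
1/D(N(14)) = 1/((1/11)*14*(1 + 22*14)) = 1/((1/11)*14*(1 + 308)) = 1/((1/11)*14*309) = 1/(4326/11) = 11/4326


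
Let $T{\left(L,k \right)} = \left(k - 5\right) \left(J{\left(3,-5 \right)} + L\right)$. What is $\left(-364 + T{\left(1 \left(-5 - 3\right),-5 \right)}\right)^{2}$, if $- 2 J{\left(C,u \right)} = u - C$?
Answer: $104976$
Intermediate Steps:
$J{\left(C,u \right)} = \frac{C}{2} - \frac{u}{2}$ ($J{\left(C,u \right)} = - \frac{u - C}{2} = \frac{C}{2} - \frac{u}{2}$)
$T{\left(L,k \right)} = \left(-5 + k\right) \left(4 + L\right)$ ($T{\left(L,k \right)} = \left(k - 5\right) \left(\left(\frac{1}{2} \cdot 3 - - \frac{5}{2}\right) + L\right) = \left(-5 + k\right) \left(\left(\frac{3}{2} + \frac{5}{2}\right) + L\right) = \left(-5 + k\right) \left(4 + L\right)$)
$\left(-364 + T{\left(1 \left(-5 - 3\right),-5 \right)}\right)^{2} = \left(-364 + \left(-20 - 5 \cdot 1 \left(-5 - 3\right) + 4 \left(-5\right) + 1 \left(-5 - 3\right) \left(-5\right)\right)\right)^{2} = \left(-364 - \left(40 - 1 \left(-8\right) \left(-5\right) + 5 \cdot 1 \left(-8\right)\right)\right)^{2} = \left(-364 - -40\right)^{2} = \left(-364 + \left(-20 + 40 - 20 + 40\right)\right)^{2} = \left(-364 + 40\right)^{2} = \left(-324\right)^{2} = 104976$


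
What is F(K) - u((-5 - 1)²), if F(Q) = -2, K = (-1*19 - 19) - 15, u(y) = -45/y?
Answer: -¾ ≈ -0.75000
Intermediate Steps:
K = -53 (K = (-19 - 19) - 15 = -38 - 15 = -53)
F(K) - u((-5 - 1)²) = -2 - (-45)/((-5 - 1)²) = -2 - (-45)/((-6)²) = -2 - (-45)/36 = -2 - 1*(-5/4) = -2 + 5/4 = -¾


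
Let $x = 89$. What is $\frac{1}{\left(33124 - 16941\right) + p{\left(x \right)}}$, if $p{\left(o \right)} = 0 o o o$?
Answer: $\frac{1}{16183} \approx 6.1793 \cdot 10^{-5}$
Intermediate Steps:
$p{\left(o \right)} = 0$ ($p{\left(o \right)} = 0 o o = 0 o = 0$)
$\frac{1}{\left(33124 - 16941\right) + p{\left(x \right)}} = \frac{1}{\left(33124 - 16941\right) + 0} = \frac{1}{16183 + 0} = \frac{1}{16183}$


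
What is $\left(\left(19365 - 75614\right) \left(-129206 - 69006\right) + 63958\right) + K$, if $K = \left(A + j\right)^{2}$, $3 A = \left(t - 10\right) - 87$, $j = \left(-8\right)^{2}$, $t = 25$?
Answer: $11149292346$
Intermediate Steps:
$j = 64$
$A = -24$ ($A = \frac{\left(25 - 10\right) - 87}{3} = \frac{15 - 87}{3} = \frac{1}{3} \left(-72\right) = -24$)
$K = 1600$ ($K = \left(-24 + 64\right)^{2} = 40^{2} = 1600$)
$\left(\left(19365 - 75614\right) \left(-129206 - 69006\right) + 63958\right) + K = \left(\left(19365 - 75614\right) \left(-129206 - 69006\right) + 63958\right) + 1600 = \left(\left(-56249\right) \left(-198212\right) + 63958\right) + 1600 = \left(11149226788 + 63958\right) + 1600 = 11149290746 + 1600 = 11149292346$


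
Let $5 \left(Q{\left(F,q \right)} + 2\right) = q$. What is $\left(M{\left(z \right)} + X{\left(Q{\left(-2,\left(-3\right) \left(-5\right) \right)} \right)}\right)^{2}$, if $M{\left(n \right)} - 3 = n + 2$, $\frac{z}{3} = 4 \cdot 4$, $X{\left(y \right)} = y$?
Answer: $2916$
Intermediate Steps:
$Q{\left(F,q \right)} = -2 + \frac{q}{5}$
$z = 48$ ($z = 3 \cdot 4 \cdot 4 = 3 \cdot 16 = 48$)
$M{\left(n \right)} = 5 + n$ ($M{\left(n \right)} = 3 + \left(n + 2\right) = 3 + \left(2 + n\right) = 5 + n$)
$\left(M{\left(z \right)} + X{\left(Q{\left(-2,\left(-3\right) \left(-5\right) \right)} \right)}\right)^{2} = \left(\left(5 + 48\right) - \left(2 - \frac{\left(-3\right) \left(-5\right)}{5}\right)\right)^{2} = \left(53 + \left(-2 + \frac{1}{5} \cdot 15\right)\right)^{2} = \left(53 + \left(-2 + 3\right)\right)^{2} = \left(53 + 1\right)^{2} = 54^{2} = 2916$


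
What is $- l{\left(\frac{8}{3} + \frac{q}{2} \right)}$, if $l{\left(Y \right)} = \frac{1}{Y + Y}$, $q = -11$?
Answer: $\frac{3}{17} \approx 0.17647$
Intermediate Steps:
$l{\left(Y \right)} = \frac{1}{2 Y}$
$- l{\left(\frac{8}{3} + \frac{q}{2} \right)} = - \frac{1}{2 \left(\frac{8}{3} - \frac{11}{2}\right)} = - \frac{1}{2 \left(- \frac{17}{6}\right)} = - \frac{-6}{2 \cdot 17} = \left(-1\right) \left(- \frac{3}{17}\right) = \frac{3}{17}$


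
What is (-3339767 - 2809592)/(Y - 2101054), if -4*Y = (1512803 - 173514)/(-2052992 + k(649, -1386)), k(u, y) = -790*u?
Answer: 63109690740072/21562712460343 ≈ 2.9268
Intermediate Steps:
Y = 1339289/10262808 (Y = -(1512803 - 173514)/(4*(-2052992 - 790*649)) = -1339289/(4*(-2052992 - 512710)) = -1339289/(4*(-2565702)) = -1339289*(-1)/(4*2565702) = -1/4*(-1339289/2565702) = 1339289/10262808 ≈ 0.13050)
(-3339767 - 2809592)/(Y - 2101054) = (-3339767 - 2809592)/(1339289/10262808 - 2101054) = -6149359/(-21562712460343/10262808) = -6149359*(-10262808/21562712460343) = 63109690740072/21562712460343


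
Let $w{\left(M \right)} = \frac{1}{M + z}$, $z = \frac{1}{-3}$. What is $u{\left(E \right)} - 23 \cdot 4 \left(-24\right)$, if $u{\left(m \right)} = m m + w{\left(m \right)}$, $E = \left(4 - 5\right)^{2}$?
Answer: $\frac{4421}{2} \approx 2210.5$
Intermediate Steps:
$z = - \frac{1}{3} \approx -0.33333$
$w{\left(M \right)} = \frac{1}{- \frac{1}{3} + M}$ ($w{\left(M \right)} = \frac{1}{M - \frac{1}{3}} = \frac{1}{- \frac{1}{3} + M}$)
$E = 1$ ($E = \left(-1\right)^{2} = 1$)
$u{\left(m \right)} = m^{2} + \frac{3}{-1 + 3 m}$ ($u{\left(m \right)} = m m + \frac{3}{-1 + 3 m} = m^{2} + \frac{3}{-1 + 3 m}$)
$u{\left(E \right)} - 23 \cdot 4 \left(-24\right) = \frac{3 + 1^{2} \left(-1 + 3 \cdot 1\right)}{-1 + 3 \cdot 1} - 23 \cdot 4 \left(-24\right) = \frac{3 + 1 \left(-1 + 3\right)}{-1 + 3} - 92 \left(-24\right) = \frac{3 + 1 \cdot 2}{2} - -2208 = \frac{3 + 2}{2} + 2208 = \frac{1}{2} \cdot 5 + 2208 = \frac{5}{2} + 2208 = \frac{4421}{2}$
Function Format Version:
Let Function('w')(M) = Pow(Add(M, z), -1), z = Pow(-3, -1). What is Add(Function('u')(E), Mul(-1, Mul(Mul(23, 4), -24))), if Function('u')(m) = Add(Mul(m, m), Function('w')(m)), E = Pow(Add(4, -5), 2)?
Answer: Rational(4421, 2) ≈ 2210.5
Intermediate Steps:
z = Rational(-1, 3) ≈ -0.33333
Function('w')(M) = Pow(Add(Rational(-1, 3), M), -1) (Function('w')(M) = Pow(Add(M, Rational(-1, 3)), -1) = Pow(Add(Rational(-1, 3), M), -1))
E = 1 (E = Pow(-1, 2) = 1)
Function('u')(m) = Add(Pow(m, 2), Mul(3, Pow(Add(-1, Mul(3, m)), -1))) (Function('u')(m) = Add(Mul(m, m), Mul(3, Pow(Add(-1, Mul(3, m)), -1))) = Add(Pow(m, 2), Mul(3, Pow(Add(-1, Mul(3, m)), -1))))
Add(Function('u')(E), Mul(-1, Mul(Mul(23, 4), -24))) = Add(Mul(Pow(Add(-1, Mul(3, 1)), -1), Add(3, Mul(Pow(1, 2), Add(-1, Mul(3, 1))))), Mul(-1, Mul(Mul(23, 4), -24))) = Add(Mul(Pow(Add(-1, 3), -1), Add(3, Mul(1, Add(-1, 3)))), Mul(-1, Mul(92, -24))) = Add(Mul(Pow(2, -1), Add(3, Mul(1, 2))), Mul(-1, -2208)) = Add(Mul(Rational(1, 2), Add(3, 2)), 2208) = Add(Mul(Rational(1, 2), 5), 2208) = Add(Rational(5, 2), 2208) = Rational(4421, 2)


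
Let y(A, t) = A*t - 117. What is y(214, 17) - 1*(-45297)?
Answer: 48818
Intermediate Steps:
y(A, t) = -117 + A*t
y(214, 17) - 1*(-45297) = (-117 + 214*17) - 1*(-45297) = (-117 + 3638) + 45297 = 3521 + 45297 = 48818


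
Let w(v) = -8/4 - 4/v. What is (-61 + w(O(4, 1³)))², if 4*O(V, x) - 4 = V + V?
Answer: 37249/9 ≈ 4138.8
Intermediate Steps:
O(V, x) = 1 + V/2 (O(V, x) = 1 + (V + V)/4 = 1 + (2*V)/4 = 1 + V/2)
w(v) = -2 - 4/v (w(v) = -8*¼ - 4/v = -2 - 4/v)
(-61 + w(O(4, 1³)))² = (-61 + (-2 - 4/(1 + (½)*4)))² = (-61 + (-2 - 4/(1 + 2)))² = (-61 + (-2 - 4/3))² = (-61 - 10/3)² = (-193/3)² = 37249/9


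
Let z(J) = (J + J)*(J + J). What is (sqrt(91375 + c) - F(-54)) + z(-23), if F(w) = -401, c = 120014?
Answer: 2517 + sqrt(211389) ≈ 2976.8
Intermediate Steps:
z(J) = 4*J**2 (z(J) = (2*J)*(2*J) = 4*J**2)
(sqrt(91375 + c) - F(-54)) + z(-23) = (sqrt(91375 + 120014) - 1*(-401)) + 4*(-23)**2 = (sqrt(211389) + 401) + 4*529 = (401 + sqrt(211389)) + 2116 = 2517 + sqrt(211389)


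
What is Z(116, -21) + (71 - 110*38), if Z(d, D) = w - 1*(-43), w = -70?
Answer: -4136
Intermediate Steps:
Z(d, D) = -27 (Z(d, D) = -70 - 1*(-43) = -70 + 43 = -27)
Z(116, -21) + (71 - 110*38) = -27 + (71 - 110*38) = -27 + (71 - 4180) = -27 - 4109 = -4136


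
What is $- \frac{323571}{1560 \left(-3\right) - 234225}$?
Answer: $\frac{107857}{79635} \approx 1.3544$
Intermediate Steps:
$- \frac{323571}{1560 \left(-3\right) - 234225} = - \frac{323571}{-4680 - 234225} = - \frac{323571}{-238905} = \left(-323571\right) \left(- \frac{1}{238905}\right) = \frac{107857}{79635}$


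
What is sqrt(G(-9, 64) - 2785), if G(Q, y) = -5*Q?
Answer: 2*I*sqrt(685) ≈ 52.345*I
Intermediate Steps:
sqrt(G(-9, 64) - 2785) = sqrt(-5*(-9) - 2785) = sqrt(45 - 2785) = sqrt(-2740) = 2*I*sqrt(685)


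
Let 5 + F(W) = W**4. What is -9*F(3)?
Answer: -684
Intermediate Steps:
F(W) = -5 + W**4
-9*F(3) = -9*(-5 + 3**4) = -9*(-5 + 81) = -9*76 = -684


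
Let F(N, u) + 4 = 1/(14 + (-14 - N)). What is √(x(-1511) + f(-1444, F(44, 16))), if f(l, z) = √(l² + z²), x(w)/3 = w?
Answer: √(-2193972 + 55*√161474185)/22 ≈ 55.579*I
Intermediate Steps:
F(N, u) = -4 - 1/N (F(N, u) = -4 + 1/(14 + (-14 - N)) = -4 + 1/(-N) = -4 - 1/N)
x(w) = 3*w
√(x(-1511) + f(-1444, F(44, 16))) = √(3*(-1511) + √((-1444)² + (-4 - 1/44)²)) = √(-4533 + √(2085136 + (-4 - 1*1/44)²)) = √(-4533 + √(2085136 + (-4 - 1/44)²)) = √(-4533 + √(2085136 + (-177/44)²)) = √(-4533 + √(2085136 + 31329/1936)) = √(-4533 + √(4036854625/1936)) = √(-4533 + 5*√161474185/44)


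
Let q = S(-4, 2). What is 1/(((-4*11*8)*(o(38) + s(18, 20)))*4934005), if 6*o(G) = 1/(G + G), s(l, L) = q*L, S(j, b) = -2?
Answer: 57/3959617956580 ≈ 1.4395e-11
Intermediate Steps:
q = -2
s(l, L) = -2*L
o(G) = 1/(12*G) (o(G) = 1/(6*(G + G)) = 1/(6*((2*G))) = (1/(2*G))/6 = 1/(12*G))
1/(((-4*11*8)*(o(38) + s(18, 20)))*4934005) = 1/(((-4*11*8)*((1/12)/38 - 2*20))*4934005) = (1/4934005)/((-44*8)*((1/12)*(1/38) - 40)) = (1/4934005)/(-352*(1/456 - 40)) = (1/4934005)/(-352*(-18239/456)) = (1/4934005)/(802516/57) = (57/802516)*(1/4934005) = 57/3959617956580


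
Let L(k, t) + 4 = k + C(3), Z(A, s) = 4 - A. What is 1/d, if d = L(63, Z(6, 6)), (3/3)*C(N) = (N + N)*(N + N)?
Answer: 1/95 ≈ 0.010526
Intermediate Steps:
C(N) = 4*N² (C(N) = (N + N)*(N + N) = (2*N)*(2*N) = 4*N²)
L(k, t) = 32 + k (L(k, t) = -4 + (k + 4*3²) = -4 + (k + 4*9) = -4 + (k + 36) = -4 + (36 + k) = 32 + k)
d = 95 (d = 32 + 63 = 95)
1/d = 1/95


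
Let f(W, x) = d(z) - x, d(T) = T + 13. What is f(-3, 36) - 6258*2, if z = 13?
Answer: -12526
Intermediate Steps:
d(T) = 13 + T
f(W, x) = 26 - x (f(W, x) = (13 + 13) - x = 26 - x)
f(-3, 36) - 6258*2 = (26 - 1*36) - 6258*2 = (26 - 36) - 1*12516 = -10 - 12516 = -12526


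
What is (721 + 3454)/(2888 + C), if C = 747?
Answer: 835/727 ≈ 1.1486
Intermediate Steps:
(721 + 3454)/(2888 + C) = (721 + 3454)/(2888 + 747) = 4175/3635 = 4175*(1/3635) = 835/727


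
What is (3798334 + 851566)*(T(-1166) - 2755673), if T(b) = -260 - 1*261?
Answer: -12816026480600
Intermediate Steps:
T(b) = -521 (T(b) = -260 - 261 = -521)
(3798334 + 851566)*(T(-1166) - 2755673) = (3798334 + 851566)*(-521 - 2755673) = 4649900*(-2756194) = -12816026480600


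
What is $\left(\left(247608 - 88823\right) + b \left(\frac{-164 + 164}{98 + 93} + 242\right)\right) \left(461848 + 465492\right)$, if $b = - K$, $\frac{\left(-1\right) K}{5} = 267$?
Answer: $446843415700$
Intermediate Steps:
$K = -1335$ ($K = \left(-5\right) 267 = -1335$)
$b = 1335$ ($b = \left(-1\right) \left(-1335\right) = 1335$)
$\left(\left(247608 - 88823\right) + b \left(\frac{-164 + 164}{98 + 93} + 242\right)\right) \left(461848 + 465492\right) = \left(\left(247608 - 88823\right) + 1335 \left(\frac{-164 + 164}{98 + 93} + 242\right)\right) \left(461848 + 465492\right) = \left(158785 + 1335 \left(\frac{0}{191} + 242\right)\right) 927340 = \left(158785 + 1335 \left(0 \cdot \frac{1}{191} + 242\right)\right) 927340 = \left(158785 + 1335 \left(0 + 242\right)\right) 927340 = \left(158785 + 1335 \cdot 242\right) 927340 = \left(158785 + 323070\right) 927340 = 481855 \cdot 927340 = 446843415700$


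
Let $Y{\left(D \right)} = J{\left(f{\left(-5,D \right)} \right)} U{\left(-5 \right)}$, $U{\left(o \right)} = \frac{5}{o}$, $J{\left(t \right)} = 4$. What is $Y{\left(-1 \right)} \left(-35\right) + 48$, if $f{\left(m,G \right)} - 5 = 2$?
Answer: $188$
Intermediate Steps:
$f{\left(m,G \right)} = 7$ ($f{\left(m,G \right)} = 5 + 2 = 7$)
$Y{\left(D \right)} = -4$ ($Y{\left(D \right)} = 4 \frac{5}{-5} = 4 \cdot 5 \left(- \frac{1}{5}\right) = 4 \left(-1\right) = -4$)
$Y{\left(-1 \right)} \left(-35\right) + 48 = \left(-4\right) \left(-35\right) + 48 = 140 + 48 = 188$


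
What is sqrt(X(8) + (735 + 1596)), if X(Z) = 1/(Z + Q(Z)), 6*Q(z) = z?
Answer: sqrt(456897)/14 ≈ 48.282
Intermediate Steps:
Q(z) = z/6
X(Z) = 6/(7*Z) (X(Z) = 1/(Z + Z/6) = 1/(7*Z/6) = 6/(7*Z))
sqrt(X(8) + (735 + 1596)) = sqrt((6/7)/8 + (735 + 1596)) = sqrt((6/7)*(1/8) + 2331) = sqrt(3/28 + 2331) = sqrt(65271/28) = sqrt(456897)/14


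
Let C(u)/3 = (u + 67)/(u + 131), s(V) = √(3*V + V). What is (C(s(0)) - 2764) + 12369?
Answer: 1258456/131 ≈ 9606.5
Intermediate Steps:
s(V) = 2*√V (s(V) = √(4*V) = 2*√V)
C(u) = 3*(67 + u)/(131 + u) (C(u) = 3*((u + 67)/(u + 131)) = 3*((67 + u)/(131 + u)) = 3*(67 + u)/(131 + u))
(C(s(0)) - 2764) + 12369 = (3*(67 + 2*√0)/(131 + 2*√0) - 2764) + 12369 = (3*(67 + 2*0)/(131 + 2*0) - 2764) + 12369 = (3*(67 + 0)/(131 + 0) - 2764) + 12369 = (3*67/131 - 2764) + 12369 = (3*(1/131)*67 - 2764) + 12369 = (201/131 - 2764) + 12369 = -361883/131 + 12369 = 1258456/131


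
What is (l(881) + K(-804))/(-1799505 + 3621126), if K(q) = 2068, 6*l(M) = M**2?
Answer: 788569/10929726 ≈ 0.072149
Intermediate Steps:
l(M) = M**2/6
(l(881) + K(-804))/(-1799505 + 3621126) = ((1/6)*881**2 + 2068)/(-1799505 + 3621126) = ((1/6)*776161 + 2068)/1821621 = (776161/6 + 2068)*(1/1821621) = (788569/6)*(1/1821621) = 788569/10929726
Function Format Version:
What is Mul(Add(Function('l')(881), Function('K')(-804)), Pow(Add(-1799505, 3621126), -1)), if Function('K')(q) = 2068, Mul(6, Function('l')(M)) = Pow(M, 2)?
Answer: Rational(788569, 10929726) ≈ 0.072149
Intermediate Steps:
Function('l')(M) = Mul(Rational(1, 6), Pow(M, 2))
Mul(Add(Function('l')(881), Function('K')(-804)), Pow(Add(-1799505, 3621126), -1)) = Mul(Add(Mul(Rational(1, 6), Pow(881, 2)), 2068), Pow(Add(-1799505, 3621126), -1)) = Mul(Add(Mul(Rational(1, 6), 776161), 2068), Pow(1821621, -1)) = Mul(Add(Rational(776161, 6), 2068), Rational(1, 1821621)) = Mul(Rational(788569, 6), Rational(1, 1821621)) = Rational(788569, 10929726)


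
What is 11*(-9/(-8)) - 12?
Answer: 3/8 ≈ 0.37500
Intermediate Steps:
11*(-9/(-8)) - 12 = 11*(-9*(-1/8)) - 12 = 11*(9/8) - 12 = 99/8 - 12 = 3/8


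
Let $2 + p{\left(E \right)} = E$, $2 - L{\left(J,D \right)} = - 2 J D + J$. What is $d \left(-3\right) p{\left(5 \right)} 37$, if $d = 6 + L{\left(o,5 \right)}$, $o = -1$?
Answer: $333$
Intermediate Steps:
$L{\left(J,D \right)} = 2 - J + 2 D J$ ($L{\left(J,D \right)} = 2 - \left(- 2 J D + J\right) = 2 - \left(- 2 D J + J\right) = 2 - \left(J - 2 D J\right) = 2 + \left(- J + 2 D J\right) = 2 - J + 2 D J$)
$p{\left(E \right)} = -2 + E$
$d = -1$ ($d = 6 + \left(2 - -1 + 2 \cdot 5 \left(-1\right)\right) = 6 + \left(2 + 1 - 10\right) = 6 - 7 = -1$)
$d \left(-3\right) p{\left(5 \right)} 37 = \left(-1\right) \left(-3\right) \left(-2 + 5\right) 37 = 3 \cdot 3 \cdot 37 = 9 \cdot 37 = 333$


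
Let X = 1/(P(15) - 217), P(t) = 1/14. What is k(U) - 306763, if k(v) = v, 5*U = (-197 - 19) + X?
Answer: -4658852161/15185 ≈ -3.0681e+5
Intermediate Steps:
P(t) = 1/14
X = -14/3037 (X = 1/(1/14 - 217) = 1/(-3037/14) = -14/3037 ≈ -0.0046098)
U = -656006/15185 (U = ((-197 - 19) - 14/3037)/5 = (-216 - 14/3037)/5 = (⅕)*(-656006/3037) = -656006/15185 ≈ -43.201)
k(U) - 306763 = -656006/15185 - 306763 = -4658852161/15185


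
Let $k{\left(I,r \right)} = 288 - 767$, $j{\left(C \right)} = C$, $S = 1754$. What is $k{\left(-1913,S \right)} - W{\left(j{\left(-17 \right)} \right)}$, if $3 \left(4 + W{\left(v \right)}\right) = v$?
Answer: $- \frac{1408}{3} \approx -469.33$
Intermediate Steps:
$W{\left(v \right)} = -4 + \frac{v}{3}$
$k{\left(I,r \right)} = -479$
$k{\left(-1913,S \right)} - W{\left(j{\left(-17 \right)} \right)} = -479 - \left(-4 + \frac{1}{3} \left(-17\right)\right) = -479 - \left(-4 - \frac{17}{3}\right) = -479 - - \frac{29}{3} = -479 + \frac{29}{3} = - \frac{1408}{3}$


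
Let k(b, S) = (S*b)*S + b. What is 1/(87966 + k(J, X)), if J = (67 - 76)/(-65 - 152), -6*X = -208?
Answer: 217/19099447 ≈ 1.1362e-5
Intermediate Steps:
X = 104/3 (X = -⅙*(-208) = 104/3 ≈ 34.667)
J = 9/217 (J = -9/(-217) = -9*(-1/217) = 9/217 ≈ 0.041475)
k(b, S) = b + b*S² (k(b, S) = b*S² + b = b + b*S²)
1/(87966 + k(J, X)) = 1/(87966 + 9*(1 + (104/3)²)/217) = 1/(87966 + 9*(1 + 10816/9)/217) = 1/(87966 + (9/217)*(10825/9)) = 1/(87966 + 10825/217) = 1/(19099447/217) = 217/19099447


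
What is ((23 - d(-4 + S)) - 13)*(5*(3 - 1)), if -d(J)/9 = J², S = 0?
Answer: 1540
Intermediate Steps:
d(J) = -9*J²
((23 - d(-4 + S)) - 13)*(5*(3 - 1)) = ((23 - (-9)*(-4 + 0)²) - 13)*(5*(3 - 1)) = ((23 - (-9)*(-4)²) - 13)*(5*2) = ((23 - (-9)*16) - 13)*10 = ((23 - 1*(-144)) - 13)*10 = ((23 + 144) - 13)*10 = (167 - 13)*10 = 154*10 = 1540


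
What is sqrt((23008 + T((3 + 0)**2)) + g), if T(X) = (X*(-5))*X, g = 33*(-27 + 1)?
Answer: sqrt(21745) ≈ 147.46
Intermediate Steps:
g = -858 (g = 33*(-26) = -858)
T(X) = -5*X**2 (T(X) = (-5*X)*X = -5*X**2)
sqrt((23008 + T((3 + 0)**2)) + g) = sqrt((23008 - 5*(3 + 0)**4) - 858) = sqrt((23008 - 5*(3**2)**2) - 858) = sqrt((23008 - 5*9**2) - 858) = sqrt((23008 - 5*81) - 858) = sqrt((23008 - 405) - 858) = sqrt(22603 - 858) = sqrt(21745)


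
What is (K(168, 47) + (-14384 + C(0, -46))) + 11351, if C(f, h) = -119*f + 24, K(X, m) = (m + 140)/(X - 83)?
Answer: -15034/5 ≈ -3006.8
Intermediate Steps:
K(X, m) = (140 + m)/(-83 + X)
C(f, h) = 24 - 119*f
(K(168, 47) + (-14384 + C(0, -46))) + 11351 = ((140 + 47)/(-83 + 168) + (-14384 + (24 - 119*0))) + 11351 = (187/85 + (-14384 + (24 + 0))) + 11351 = ((1/85)*187 + (-14384 + 24)) + 11351 = (11/5 - 14360) + 11351 = -71789/5 + 11351 = -15034/5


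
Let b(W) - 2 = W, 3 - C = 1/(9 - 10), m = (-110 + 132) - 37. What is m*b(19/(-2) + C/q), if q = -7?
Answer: 1695/14 ≈ 121.07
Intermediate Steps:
m = -15 (m = 22 - 37 = -15)
C = 4 (C = 3 - 1/(9 - 10) = 3 - 1/(-1) = 3 - 1*(-1) = 3 + 1 = 4)
b(W) = 2 + W
m*b(19/(-2) + C/q) = -15*(2 + (19/(-2) + 4/(-7))) = -15*(2 + (19*(-½) + 4*(-⅐))) = -15*(2 + (-19/2 - 4/7)) = -15*(2 - 141/14) = -15*(-113/14) = 1695/14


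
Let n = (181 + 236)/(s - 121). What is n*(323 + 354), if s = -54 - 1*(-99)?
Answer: -282309/76 ≈ -3714.6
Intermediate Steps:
s = 45 (s = -54 + 99 = 45)
n = -417/76 (n = (181 + 236)/(45 - 121) = 417/(-76) = 417*(-1/76) = -417/76 ≈ -5.4868)
n*(323 + 354) = -417*(323 + 354)/76 = -417/76*677 = -282309/76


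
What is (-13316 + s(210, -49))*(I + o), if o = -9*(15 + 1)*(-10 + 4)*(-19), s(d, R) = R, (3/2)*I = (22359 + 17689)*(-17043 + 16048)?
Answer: 355262941440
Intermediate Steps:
I = -79695520/3 (I = 2*((22359 + 17689)*(-17043 + 16048))/3 = 2*(40048*(-995))/3 = (⅔)*(-39847760) = -79695520/3 ≈ -2.6565e+7)
o = -16416 (o = -144*(-6)*(-19) = -9*(-96)*(-19) = 864*(-19) = -16416)
(-13316 + s(210, -49))*(I + o) = (-13316 - 49)*(-79695520/3 - 16416) = -13365*(-79744768/3) = 355262941440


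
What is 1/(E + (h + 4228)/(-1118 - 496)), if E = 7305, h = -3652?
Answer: 269/1964949 ≈ 0.00013690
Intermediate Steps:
1/(E + (h + 4228)/(-1118 - 496)) = 1/(7305 + (-3652 + 4228)/(-1118 - 496)) = 1/(7305 + 576/(-1614)) = 1/(7305 + 576*(-1/1614)) = 1/(7305 - 96/269) = 1/(1964949/269) = 269/1964949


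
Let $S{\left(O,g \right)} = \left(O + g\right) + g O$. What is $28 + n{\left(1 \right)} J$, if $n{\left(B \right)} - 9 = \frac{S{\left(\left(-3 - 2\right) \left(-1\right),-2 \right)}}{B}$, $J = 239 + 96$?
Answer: $698$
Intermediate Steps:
$J = 335$
$S{\left(O,g \right)} = O + g + O g$ ($S{\left(O,g \right)} = \left(O + g\right) + O g = O + g + O g$)
$n{\left(B \right)} = 9 - \frac{7}{B}$ ($n{\left(B \right)} = 9 + \frac{\left(-3 - 2\right) \left(-1\right) - 2 + \left(-3 - 2\right) \left(-1\right) \left(-2\right)}{B} = 9 + \frac{\left(-5\right) \left(-1\right) - 2 + \left(-5\right) \left(-1\right) \left(-2\right)}{B} = 9 + \frac{5 - 2 + 5 \left(-2\right)}{B} = 9 + \frac{5 - 2 - 10}{B} = 9 - \frac{7}{B}$)
$28 + n{\left(1 \right)} J = 28 + \left(9 - \frac{7}{1}\right) 335 = 28 + \left(9 - 7\right) 335 = 28 + 2 \cdot 335 = 28 + 670 = 698$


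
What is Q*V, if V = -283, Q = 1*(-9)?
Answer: 2547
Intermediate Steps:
Q = -9
Q*V = -9*(-283) = 2547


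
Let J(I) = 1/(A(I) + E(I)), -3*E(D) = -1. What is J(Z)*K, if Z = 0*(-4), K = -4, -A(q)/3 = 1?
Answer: 3/2 ≈ 1.5000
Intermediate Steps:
E(D) = ⅓ (E(D) = -⅓*(-1) = ⅓)
A(q) = -3 (A(q) = -3*1 = -3)
Z = 0
J(I) = -3/8 (J(I) = 1/(-3 + ⅓) = 1/(-8/3) = -3/8)
J(Z)*K = -3/8*(-4) = 3/2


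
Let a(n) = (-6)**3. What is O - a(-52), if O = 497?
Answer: 713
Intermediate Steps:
a(n) = -216
O - a(-52) = 497 - 1*(-216) = 497 + 216 = 713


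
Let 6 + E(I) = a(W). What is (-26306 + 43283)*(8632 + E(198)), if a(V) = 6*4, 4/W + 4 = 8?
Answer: 146851050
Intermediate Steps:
W = 1 (W = 4/(-4 + 8) = 4/4 = 4*(1/4) = 1)
a(V) = 24
E(I) = 18 (E(I) = -6 + 24 = 18)
(-26306 + 43283)*(8632 + E(198)) = (-26306 + 43283)*(8632 + 18) = 16977*8650 = 146851050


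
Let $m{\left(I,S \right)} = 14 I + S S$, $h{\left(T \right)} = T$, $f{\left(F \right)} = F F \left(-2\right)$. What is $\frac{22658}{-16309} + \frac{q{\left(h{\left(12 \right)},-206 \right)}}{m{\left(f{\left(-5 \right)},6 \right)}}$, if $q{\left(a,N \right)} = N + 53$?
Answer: $- \frac{12549635}{10829176} \approx -1.1589$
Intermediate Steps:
$f{\left(F \right)} = - 2 F^{2}$ ($f{\left(F \right)} = F^{2} \left(-2\right) = - 2 F^{2}$)
$m{\left(I,S \right)} = S^{2} + 14 I$ ($m{\left(I,S \right)} = 14 I + S^{2} = S^{2} + 14 I$)
$q{\left(a,N \right)} = 53 + N$
$\frac{22658}{-16309} + \frac{q{\left(h{\left(12 \right)},-206 \right)}}{m{\left(f{\left(-5 \right)},6 \right)}} = \frac{22658}{-16309} + \frac{53 - 206}{6^{2} + 14 \left(- 2 \left(-5\right)^{2}\right)} = 22658 \left(- \frac{1}{16309}\right) - \frac{153}{36 + 14 \left(\left(-2\right) 25\right)} = - \frac{22658}{16309} - \frac{153}{36 + 14 \left(-50\right)} = - \frac{22658}{16309} - \frac{153}{36 - 700} = - \frac{22658}{16309} - \frac{153}{-664} = - \frac{22658}{16309} - - \frac{153}{664} = - \frac{22658}{16309} + \frac{153}{664} = - \frac{12549635}{10829176}$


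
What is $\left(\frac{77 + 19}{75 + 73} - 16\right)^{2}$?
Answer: $\frac{322624}{1369} \approx 235.66$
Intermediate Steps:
$\left(\frac{77 + 19}{75 + 73} - 16\right)^{2} = \left(\frac{96}{148} - 16\right)^{2} = \left(96 \cdot \frac{1}{148} - 16\right)^{2} = \left(\frac{24}{37} - 16\right)^{2} = \left(- \frac{568}{37}\right)^{2} = \frac{322624}{1369}$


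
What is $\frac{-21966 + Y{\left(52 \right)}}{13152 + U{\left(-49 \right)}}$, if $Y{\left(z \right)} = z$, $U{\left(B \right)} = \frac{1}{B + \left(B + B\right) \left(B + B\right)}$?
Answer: $- \frac{209388270}{125667361} \approx -1.6662$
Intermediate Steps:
$U{\left(B \right)} = \frac{1}{B + 4 B^{2}}$ ($U{\left(B \right)} = \frac{1}{B + 2 B 2 B} = \frac{1}{B + 4 B^{2}}$)
$\frac{-21966 + Y{\left(52 \right)}}{13152 + U{\left(-49 \right)}} = \frac{-21966 + 52}{13152 + \frac{1}{\left(-49\right) \left(1 + 4 \left(-49\right)\right)}} = - \frac{21914}{13152 - \frac{1}{49 \left(1 - 196\right)}} = - \frac{21914}{13152 - \frac{1}{49 \left(-195\right)}} = - \frac{21914}{13152 - - \frac{1}{9555}} = - \frac{21914}{13152 + \frac{1}{9555}} = - \frac{21914}{\frac{125667361}{9555}} = \left(-21914\right) \frac{9555}{125667361} = - \frac{209388270}{125667361}$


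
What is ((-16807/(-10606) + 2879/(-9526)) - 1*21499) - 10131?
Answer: -798884125868/25258189 ≈ -31629.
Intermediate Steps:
((-16807/(-10606) + 2879/(-9526)) - 1*21499) - 10131 = ((-16807*(-1/10606) + 2879*(-1/9526)) - 21499) - 10131 = ((16807/10606 - 2879/9526) - 21499) - 10131 = (32392202/25258189 - 21499) - 10131 = -542993413109/25258189 - 10131 = -798884125868/25258189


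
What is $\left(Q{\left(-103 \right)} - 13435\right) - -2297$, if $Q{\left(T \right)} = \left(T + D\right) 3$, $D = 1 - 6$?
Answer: $-11462$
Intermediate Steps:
$D = -5$ ($D = 1 - 6 = -5$)
$Q{\left(T \right)} = -15 + 3 T$ ($Q{\left(T \right)} = \left(T - 5\right) 3 = \left(-5 + T\right) 3 = -15 + 3 T$)
$\left(Q{\left(-103 \right)} - 13435\right) - -2297 = \left(\left(-15 + 3 \left(-103\right)\right) - 13435\right) - -2297 = \left(\left(-15 - 309\right) - 13435\right) + 2297 = \left(-324 - 13435\right) + 2297 = -13759 + 2297 = -11462$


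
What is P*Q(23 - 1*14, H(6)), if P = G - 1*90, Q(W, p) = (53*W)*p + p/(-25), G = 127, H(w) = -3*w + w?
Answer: -5294256/25 ≈ -2.1177e+5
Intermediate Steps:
H(w) = -2*w
Q(W, p) = -p/25 + 53*W*p (Q(W, p) = 53*W*p + p*(-1/25) = 53*W*p - p/25 = -p/25 + 53*W*p)
P = 37 (P = 127 - 1*90 = 127 - 90 = 37)
P*Q(23 - 1*14, H(6)) = 37*((-2*6)*(-1 + 1325*(23 - 1*14))/25) = 37*((1/25)*(-12)*(-1 + 1325*(23 - 14))) = 37*((1/25)*(-12)*(-1 + 1325*9)) = 37*((1/25)*(-12)*(-1 + 11925)) = 37*((1/25)*(-12)*11924) = 37*(-143088/25) = -5294256/25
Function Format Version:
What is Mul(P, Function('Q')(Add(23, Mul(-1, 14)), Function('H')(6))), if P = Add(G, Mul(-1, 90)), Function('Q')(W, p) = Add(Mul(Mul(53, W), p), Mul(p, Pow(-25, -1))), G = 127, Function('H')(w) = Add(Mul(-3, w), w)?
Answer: Rational(-5294256, 25) ≈ -2.1177e+5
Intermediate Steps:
Function('H')(w) = Mul(-2, w)
Function('Q')(W, p) = Add(Mul(Rational(-1, 25), p), Mul(53, W, p)) (Function('Q')(W, p) = Add(Mul(53, W, p), Mul(p, Rational(-1, 25))) = Add(Mul(53, W, p), Mul(Rational(-1, 25), p)) = Add(Mul(Rational(-1, 25), p), Mul(53, W, p)))
P = 37 (P = Add(127, Mul(-1, 90)) = Add(127, -90) = 37)
Mul(P, Function('Q')(Add(23, Mul(-1, 14)), Function('H')(6))) = Mul(37, Mul(Rational(1, 25), Mul(-2, 6), Add(-1, Mul(1325, Add(23, Mul(-1, 14)))))) = Mul(37, Mul(Rational(1, 25), -12, Add(-1, Mul(1325, Add(23, -14))))) = Mul(37, Mul(Rational(1, 25), -12, Add(-1, Mul(1325, 9)))) = Mul(37, Mul(Rational(1, 25), -12, Add(-1, 11925))) = Mul(37, Mul(Rational(1, 25), -12, 11924)) = Mul(37, Rational(-143088, 25)) = Rational(-5294256, 25)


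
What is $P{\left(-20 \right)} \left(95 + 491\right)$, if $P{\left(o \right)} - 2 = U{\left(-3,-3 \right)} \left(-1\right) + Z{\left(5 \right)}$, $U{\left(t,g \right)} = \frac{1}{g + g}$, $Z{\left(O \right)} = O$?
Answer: $\frac{12599}{3} \approx 4199.7$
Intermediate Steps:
$U{\left(t,g \right)} = \frac{1}{2 g}$
$P{\left(o \right)} = \frac{43}{6}$ ($P{\left(o \right)} = 2 + \left(\frac{1}{2 \left(-3\right)} \left(-1\right) + 5\right) = 2 + \left(\frac{1}{2} \left(- \frac{1}{3}\right) \left(-1\right) + 5\right) = 2 + \left(\left(- \frac{1}{6}\right) \left(-1\right) + 5\right) = 2 + \left(\frac{1}{6} + 5\right) = 2 + \frac{31}{6} = \frac{43}{6}$)
$P{\left(-20 \right)} \left(95 + 491\right) = \frac{43 \left(95 + 491\right)}{6} = \frac{43}{6} \cdot 586 = \frac{12599}{3}$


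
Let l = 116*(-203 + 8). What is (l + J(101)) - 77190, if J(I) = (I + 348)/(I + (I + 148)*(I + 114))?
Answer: -5353408711/53636 ≈ -99810.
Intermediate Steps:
l = -22620 (l = 116*(-195) = -22620)
J(I) = (348 + I)/(I + (114 + I)*(148 + I)) (J(I) = (348 + I)/(I + (148 + I)*(114 + I)) = (348 + I)/(I + (114 + I)*(148 + I)))
(l + J(101)) - 77190 = (-22620 + (348 + 101)/(16872 + 101**2 + 263*101)) - 77190 = (-22620 + 449/(16872 + 10201 + 26563)) - 77190 = (-22620 + 449/53636) - 77190 = -1213245871/53636 - 77190 = -5353408711/53636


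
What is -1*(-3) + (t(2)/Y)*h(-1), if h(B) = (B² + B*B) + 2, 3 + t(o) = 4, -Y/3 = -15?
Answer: 139/45 ≈ 3.0889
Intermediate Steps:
Y = 45 (Y = -3*(-15) = 45)
t(o) = 1 (t(o) = -3 + 4 = 1)
h(B) = 2 + 2*B² (h(B) = (B² + B²) + 2 = 2*B² + 2 = 2 + 2*B²)
-1*(-3) + (t(2)/Y)*h(-1) = -1*(-3) + (1/45)*(2 + 2*(-1)²) = 3 + (1*(1/45))*(2 + 2*1) = 3 + (2 + 2)/45 = 3 + (1/45)*4 = 3 + 4/45 = 139/45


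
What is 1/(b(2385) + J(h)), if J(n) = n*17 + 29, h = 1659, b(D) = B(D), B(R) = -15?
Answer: 1/28217 ≈ 3.5440e-5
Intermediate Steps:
b(D) = -15
J(n) = 29 + 17*n (J(n) = 17*n + 29 = 29 + 17*n)
1/(b(2385) + J(h)) = 1/(-15 + (29 + 17*1659)) = 1/(-15 + (29 + 28203)) = 1/(-15 + 28232) = 1/28217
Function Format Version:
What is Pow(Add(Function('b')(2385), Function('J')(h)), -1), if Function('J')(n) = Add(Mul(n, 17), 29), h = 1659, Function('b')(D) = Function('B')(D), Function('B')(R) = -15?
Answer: Rational(1, 28217) ≈ 3.5440e-5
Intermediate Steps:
Function('b')(D) = -15
Function('J')(n) = Add(29, Mul(17, n)) (Function('J')(n) = Add(Mul(17, n), 29) = Add(29, Mul(17, n)))
Pow(Add(Function('b')(2385), Function('J')(h)), -1) = Pow(Add(-15, Add(29, Mul(17, 1659))), -1) = Pow(Add(-15, Add(29, 28203)), -1) = Pow(Add(-15, 28232), -1) = Pow(28217, -1) = Rational(1, 28217)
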